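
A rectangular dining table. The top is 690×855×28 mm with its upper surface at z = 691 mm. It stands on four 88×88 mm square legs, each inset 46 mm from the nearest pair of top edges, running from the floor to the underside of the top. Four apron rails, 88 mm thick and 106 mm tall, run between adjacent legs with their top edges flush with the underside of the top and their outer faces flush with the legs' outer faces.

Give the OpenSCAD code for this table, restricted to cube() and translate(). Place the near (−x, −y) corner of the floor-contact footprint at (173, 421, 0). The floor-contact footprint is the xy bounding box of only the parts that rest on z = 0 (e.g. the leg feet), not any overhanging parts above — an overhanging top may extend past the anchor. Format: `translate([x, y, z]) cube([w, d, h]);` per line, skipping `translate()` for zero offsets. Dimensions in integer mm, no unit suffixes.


translate([127, 375, 663]) cube([690, 855, 28]);
translate([173, 421, 0]) cube([88, 88, 663]);
translate([683, 421, 0]) cube([88, 88, 663]);
translate([173, 1096, 0]) cube([88, 88, 663]);
translate([683, 1096, 0]) cube([88, 88, 663]);
translate([261, 421, 557]) cube([422, 88, 106]);
translate([261, 1096, 557]) cube([422, 88, 106]);
translate([173, 509, 557]) cube([88, 587, 106]);
translate([683, 509, 557]) cube([88, 587, 106]);


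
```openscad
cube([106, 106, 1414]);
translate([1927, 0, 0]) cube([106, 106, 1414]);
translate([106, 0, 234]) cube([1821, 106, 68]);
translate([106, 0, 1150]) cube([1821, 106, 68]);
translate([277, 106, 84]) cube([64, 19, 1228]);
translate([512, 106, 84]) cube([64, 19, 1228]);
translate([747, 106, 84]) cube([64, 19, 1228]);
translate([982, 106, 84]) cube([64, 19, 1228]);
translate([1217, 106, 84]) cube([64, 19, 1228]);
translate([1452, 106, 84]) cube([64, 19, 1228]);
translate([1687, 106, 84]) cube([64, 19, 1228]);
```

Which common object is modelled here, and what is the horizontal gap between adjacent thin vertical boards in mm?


A fence section. The picket gap is 171 mm.

Two posts, two rails, 7 pickets — a fence section. Span 1821 mm holds 7 pickets of 64 mm with 8 equal gaps: ⌊(1821 − 7·64) / 8⌋ = 171 mm.


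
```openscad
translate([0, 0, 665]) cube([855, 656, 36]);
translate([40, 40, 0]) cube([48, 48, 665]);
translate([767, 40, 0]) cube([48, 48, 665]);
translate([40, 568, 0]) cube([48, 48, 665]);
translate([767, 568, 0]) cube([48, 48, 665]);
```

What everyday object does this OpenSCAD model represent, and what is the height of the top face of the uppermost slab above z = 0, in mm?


A table. The table height is 701 mm.

A 855×656×36 slab sits at z = 665 on four 48 mm square posts — a table. The top surface is at 665 + 36 = 701 mm.


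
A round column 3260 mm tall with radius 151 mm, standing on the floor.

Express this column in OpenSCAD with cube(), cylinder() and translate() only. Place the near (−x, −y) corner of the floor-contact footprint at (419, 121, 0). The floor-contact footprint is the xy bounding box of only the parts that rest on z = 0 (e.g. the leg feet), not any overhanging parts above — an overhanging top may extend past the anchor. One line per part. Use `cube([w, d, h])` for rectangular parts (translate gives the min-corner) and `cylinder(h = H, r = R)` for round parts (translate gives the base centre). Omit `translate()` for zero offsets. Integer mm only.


translate([570, 272, 0]) cylinder(h = 3260, r = 151);


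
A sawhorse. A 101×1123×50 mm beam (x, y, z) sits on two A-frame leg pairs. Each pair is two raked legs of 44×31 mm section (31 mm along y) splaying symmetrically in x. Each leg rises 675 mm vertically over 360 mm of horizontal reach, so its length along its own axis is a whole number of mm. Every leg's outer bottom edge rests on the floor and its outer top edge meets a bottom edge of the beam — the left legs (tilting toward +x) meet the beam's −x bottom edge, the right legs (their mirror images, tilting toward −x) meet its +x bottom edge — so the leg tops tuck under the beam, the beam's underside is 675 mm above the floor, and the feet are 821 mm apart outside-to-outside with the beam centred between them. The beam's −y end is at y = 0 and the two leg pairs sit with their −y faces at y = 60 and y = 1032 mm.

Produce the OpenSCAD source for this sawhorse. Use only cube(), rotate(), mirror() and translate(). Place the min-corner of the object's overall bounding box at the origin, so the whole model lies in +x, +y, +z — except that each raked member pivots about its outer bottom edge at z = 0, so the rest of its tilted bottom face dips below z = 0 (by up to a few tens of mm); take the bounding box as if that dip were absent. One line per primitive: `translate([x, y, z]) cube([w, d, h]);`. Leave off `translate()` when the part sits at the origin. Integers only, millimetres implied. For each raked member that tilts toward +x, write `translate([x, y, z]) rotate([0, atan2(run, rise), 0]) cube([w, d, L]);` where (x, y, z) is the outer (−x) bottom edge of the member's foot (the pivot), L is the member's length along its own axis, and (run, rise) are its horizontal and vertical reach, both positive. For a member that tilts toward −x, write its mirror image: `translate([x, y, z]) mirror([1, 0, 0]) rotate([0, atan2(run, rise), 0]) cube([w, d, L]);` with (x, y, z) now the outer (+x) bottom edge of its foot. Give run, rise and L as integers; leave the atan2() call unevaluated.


translate([360, 0, 675]) cube([101, 1123, 50]);
translate([0, 60, 0]) rotate([0, atan2(360, 675), 0]) cube([44, 31, 765]);
translate([821, 60, 0]) mirror([1, 0, 0]) rotate([0, atan2(360, 675), 0]) cube([44, 31, 765]);
translate([0, 1032, 0]) rotate([0, atan2(360, 675), 0]) cube([44, 31, 765]);
translate([821, 1032, 0]) mirror([1, 0, 0]) rotate([0, atan2(360, 675), 0]) cube([44, 31, 765]);


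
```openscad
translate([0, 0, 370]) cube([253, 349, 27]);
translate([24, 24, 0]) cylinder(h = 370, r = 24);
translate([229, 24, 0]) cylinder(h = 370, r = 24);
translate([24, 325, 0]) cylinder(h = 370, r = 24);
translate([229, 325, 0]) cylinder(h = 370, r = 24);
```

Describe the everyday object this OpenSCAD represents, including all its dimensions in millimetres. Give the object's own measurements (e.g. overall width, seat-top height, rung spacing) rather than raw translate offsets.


A simple wooden stool: a rectangular seat 253 mm (x) by 349 mm (y), 27 mm thick, top face at z = 397 mm, on four round legs, each 48 mm in diameter. The legs rest on z = 0, each leg's axis is inset half a diameter from the nearest pair of seat edges (so the leg's bounding box is flush with the corner).


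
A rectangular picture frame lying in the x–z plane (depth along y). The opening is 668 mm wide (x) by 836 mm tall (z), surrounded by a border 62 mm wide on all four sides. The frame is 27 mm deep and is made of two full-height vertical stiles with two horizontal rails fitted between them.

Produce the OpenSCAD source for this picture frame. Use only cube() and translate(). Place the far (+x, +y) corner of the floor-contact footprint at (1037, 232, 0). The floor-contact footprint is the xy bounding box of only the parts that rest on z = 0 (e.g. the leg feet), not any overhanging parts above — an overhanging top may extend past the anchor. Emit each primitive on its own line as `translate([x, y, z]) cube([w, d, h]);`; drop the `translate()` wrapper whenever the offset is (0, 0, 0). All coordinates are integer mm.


translate([245, 205, 0]) cube([62, 27, 960]);
translate([975, 205, 0]) cube([62, 27, 960]);
translate([307, 205, 0]) cube([668, 27, 62]);
translate([307, 205, 898]) cube([668, 27, 62]);


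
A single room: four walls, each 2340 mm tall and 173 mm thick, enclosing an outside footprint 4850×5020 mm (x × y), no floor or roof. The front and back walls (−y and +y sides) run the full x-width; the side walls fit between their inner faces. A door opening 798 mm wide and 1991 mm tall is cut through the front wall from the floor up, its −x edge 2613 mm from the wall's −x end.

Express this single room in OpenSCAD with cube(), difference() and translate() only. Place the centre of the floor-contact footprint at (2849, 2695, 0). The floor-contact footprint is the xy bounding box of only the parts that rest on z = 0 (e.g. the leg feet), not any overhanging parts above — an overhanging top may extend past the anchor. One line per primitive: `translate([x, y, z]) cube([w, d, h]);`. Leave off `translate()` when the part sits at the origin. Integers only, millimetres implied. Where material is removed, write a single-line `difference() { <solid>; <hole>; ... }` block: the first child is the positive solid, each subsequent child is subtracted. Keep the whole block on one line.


difference() { translate([424, 185, 0]) cube([4850, 173, 2340]); translate([3037, 185, 0]) cube([798, 173, 1991]); }
translate([424, 5032, 0]) cube([4850, 173, 2340]);
translate([424, 358, 0]) cube([173, 4674, 2340]);
translate([5101, 358, 0]) cube([173, 4674, 2340]);


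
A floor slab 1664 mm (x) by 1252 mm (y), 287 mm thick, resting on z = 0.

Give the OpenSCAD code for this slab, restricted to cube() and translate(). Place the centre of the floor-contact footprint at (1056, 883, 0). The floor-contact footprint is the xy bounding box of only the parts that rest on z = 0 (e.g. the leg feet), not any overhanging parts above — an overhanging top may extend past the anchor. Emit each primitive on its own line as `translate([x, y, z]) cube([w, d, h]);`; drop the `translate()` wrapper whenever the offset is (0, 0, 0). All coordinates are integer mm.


translate([224, 257, 0]) cube([1664, 1252, 287]);


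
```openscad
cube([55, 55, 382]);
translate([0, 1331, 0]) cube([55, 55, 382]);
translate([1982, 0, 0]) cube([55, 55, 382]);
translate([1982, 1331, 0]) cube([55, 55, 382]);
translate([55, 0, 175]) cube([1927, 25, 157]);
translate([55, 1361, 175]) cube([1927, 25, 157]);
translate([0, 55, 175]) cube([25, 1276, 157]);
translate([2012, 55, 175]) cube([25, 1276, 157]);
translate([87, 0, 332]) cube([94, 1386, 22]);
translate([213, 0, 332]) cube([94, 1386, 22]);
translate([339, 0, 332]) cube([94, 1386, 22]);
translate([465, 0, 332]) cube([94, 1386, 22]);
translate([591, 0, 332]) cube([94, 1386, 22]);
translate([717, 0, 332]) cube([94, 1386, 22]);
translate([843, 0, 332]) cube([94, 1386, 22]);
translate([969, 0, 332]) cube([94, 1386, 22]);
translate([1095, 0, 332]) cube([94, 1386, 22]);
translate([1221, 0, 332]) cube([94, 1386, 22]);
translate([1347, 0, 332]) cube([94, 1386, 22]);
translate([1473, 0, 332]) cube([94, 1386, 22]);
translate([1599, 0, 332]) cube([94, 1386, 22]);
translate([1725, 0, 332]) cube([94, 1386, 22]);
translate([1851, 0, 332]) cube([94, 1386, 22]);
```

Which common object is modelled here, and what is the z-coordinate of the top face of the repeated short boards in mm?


A bed frame. The slat-top height is 354 mm.

Four posts, four rails, and a row of slats — a bed frame. Slats sit on the rails at z = 175 + 157 = 332; with slat thickness 22, the top is 354 mm.


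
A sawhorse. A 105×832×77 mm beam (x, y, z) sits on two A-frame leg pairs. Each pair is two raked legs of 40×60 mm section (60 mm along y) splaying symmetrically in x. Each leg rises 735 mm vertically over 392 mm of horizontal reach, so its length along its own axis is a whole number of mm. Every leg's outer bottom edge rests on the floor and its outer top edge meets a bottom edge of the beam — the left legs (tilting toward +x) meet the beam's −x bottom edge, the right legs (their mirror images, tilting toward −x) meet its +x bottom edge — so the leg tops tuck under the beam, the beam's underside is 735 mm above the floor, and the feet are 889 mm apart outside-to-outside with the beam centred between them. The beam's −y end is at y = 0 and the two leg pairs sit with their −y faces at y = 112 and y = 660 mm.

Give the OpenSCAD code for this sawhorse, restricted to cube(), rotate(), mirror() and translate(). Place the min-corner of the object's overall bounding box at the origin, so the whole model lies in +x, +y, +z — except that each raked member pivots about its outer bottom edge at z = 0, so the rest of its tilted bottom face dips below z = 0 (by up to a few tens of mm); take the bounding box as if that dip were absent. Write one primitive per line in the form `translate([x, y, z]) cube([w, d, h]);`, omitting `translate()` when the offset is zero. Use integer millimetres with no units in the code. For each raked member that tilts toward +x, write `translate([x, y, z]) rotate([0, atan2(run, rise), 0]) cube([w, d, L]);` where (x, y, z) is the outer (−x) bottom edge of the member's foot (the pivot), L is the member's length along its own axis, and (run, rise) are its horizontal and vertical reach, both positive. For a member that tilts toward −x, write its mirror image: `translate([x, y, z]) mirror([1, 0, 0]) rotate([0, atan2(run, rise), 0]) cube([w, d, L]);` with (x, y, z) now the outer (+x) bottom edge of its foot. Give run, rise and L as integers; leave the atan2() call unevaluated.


translate([392, 0, 735]) cube([105, 832, 77]);
translate([0, 112, 0]) rotate([0, atan2(392, 735), 0]) cube([40, 60, 833]);
translate([889, 112, 0]) mirror([1, 0, 0]) rotate([0, atan2(392, 735), 0]) cube([40, 60, 833]);
translate([0, 660, 0]) rotate([0, atan2(392, 735), 0]) cube([40, 60, 833]);
translate([889, 660, 0]) mirror([1, 0, 0]) rotate([0, atan2(392, 735), 0]) cube([40, 60, 833]);


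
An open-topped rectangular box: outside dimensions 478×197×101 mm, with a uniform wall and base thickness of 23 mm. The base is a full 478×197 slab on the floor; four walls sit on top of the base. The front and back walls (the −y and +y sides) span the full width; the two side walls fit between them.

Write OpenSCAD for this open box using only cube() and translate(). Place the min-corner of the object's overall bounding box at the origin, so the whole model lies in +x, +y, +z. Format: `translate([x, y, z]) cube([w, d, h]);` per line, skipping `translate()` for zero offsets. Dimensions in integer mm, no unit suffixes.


cube([478, 197, 23]);
translate([0, 0, 23]) cube([478, 23, 78]);
translate([0, 174, 23]) cube([478, 23, 78]);
translate([0, 23, 23]) cube([23, 151, 78]);
translate([455, 23, 23]) cube([23, 151, 78]);


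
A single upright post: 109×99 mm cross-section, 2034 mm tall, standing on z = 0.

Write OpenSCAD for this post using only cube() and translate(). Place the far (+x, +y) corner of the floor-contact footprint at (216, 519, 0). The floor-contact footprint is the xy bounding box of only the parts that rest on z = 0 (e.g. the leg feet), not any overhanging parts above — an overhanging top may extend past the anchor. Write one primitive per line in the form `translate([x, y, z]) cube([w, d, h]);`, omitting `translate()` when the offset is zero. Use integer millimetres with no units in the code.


translate([107, 420, 0]) cube([109, 99, 2034]);


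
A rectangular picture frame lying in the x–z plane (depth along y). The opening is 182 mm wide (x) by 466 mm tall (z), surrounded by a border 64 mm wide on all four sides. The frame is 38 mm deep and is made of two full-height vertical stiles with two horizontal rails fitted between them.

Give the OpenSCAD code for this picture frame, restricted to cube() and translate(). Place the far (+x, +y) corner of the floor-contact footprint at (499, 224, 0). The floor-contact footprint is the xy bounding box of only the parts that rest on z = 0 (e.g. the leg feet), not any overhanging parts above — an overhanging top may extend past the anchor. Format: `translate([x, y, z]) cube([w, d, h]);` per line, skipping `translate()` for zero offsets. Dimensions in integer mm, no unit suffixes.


translate([189, 186, 0]) cube([64, 38, 594]);
translate([435, 186, 0]) cube([64, 38, 594]);
translate([253, 186, 0]) cube([182, 38, 64]);
translate([253, 186, 530]) cube([182, 38, 64]);


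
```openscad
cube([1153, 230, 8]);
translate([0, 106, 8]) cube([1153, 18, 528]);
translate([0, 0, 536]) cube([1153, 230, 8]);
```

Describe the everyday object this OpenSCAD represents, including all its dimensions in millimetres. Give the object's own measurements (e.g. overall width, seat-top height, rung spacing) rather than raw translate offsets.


An I-beam lying along x, 1153 mm long. Overall section height 544 mm. Two flanges 230 mm wide (y) and 8 mm thick, one on the floor and one at the top; a web 18 mm thick runs between them, centred on the flange width.


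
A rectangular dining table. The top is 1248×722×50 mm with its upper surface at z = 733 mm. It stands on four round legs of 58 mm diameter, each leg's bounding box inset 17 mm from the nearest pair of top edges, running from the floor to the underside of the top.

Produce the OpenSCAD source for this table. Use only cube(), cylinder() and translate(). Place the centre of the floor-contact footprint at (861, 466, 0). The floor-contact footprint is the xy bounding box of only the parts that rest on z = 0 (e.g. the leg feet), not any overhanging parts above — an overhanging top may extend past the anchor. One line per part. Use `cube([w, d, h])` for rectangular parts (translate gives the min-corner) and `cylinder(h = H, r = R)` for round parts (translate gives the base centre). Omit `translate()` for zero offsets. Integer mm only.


translate([237, 105, 683]) cube([1248, 722, 50]);
translate([283, 151, 0]) cylinder(h = 683, r = 29);
translate([1439, 151, 0]) cylinder(h = 683, r = 29);
translate([283, 781, 0]) cylinder(h = 683, r = 29);
translate([1439, 781, 0]) cylinder(h = 683, r = 29);


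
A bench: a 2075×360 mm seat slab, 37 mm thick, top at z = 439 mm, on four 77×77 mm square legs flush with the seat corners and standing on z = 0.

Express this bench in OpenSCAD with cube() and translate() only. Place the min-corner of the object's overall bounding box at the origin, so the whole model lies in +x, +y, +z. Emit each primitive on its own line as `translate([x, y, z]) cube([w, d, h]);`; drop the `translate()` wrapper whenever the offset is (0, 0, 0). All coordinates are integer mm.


translate([0, 0, 402]) cube([2075, 360, 37]);
cube([77, 77, 402]);
translate([0, 283, 0]) cube([77, 77, 402]);
translate([1998, 0, 0]) cube([77, 77, 402]);
translate([1998, 283, 0]) cube([77, 77, 402]);


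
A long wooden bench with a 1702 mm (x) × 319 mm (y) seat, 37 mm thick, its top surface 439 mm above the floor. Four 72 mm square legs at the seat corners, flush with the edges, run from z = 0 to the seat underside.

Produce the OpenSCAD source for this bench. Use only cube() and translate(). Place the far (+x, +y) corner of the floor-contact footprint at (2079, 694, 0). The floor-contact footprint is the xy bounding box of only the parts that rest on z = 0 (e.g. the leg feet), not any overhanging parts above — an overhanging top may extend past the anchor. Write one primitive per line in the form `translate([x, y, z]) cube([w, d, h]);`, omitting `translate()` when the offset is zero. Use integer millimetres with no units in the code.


// leg_h = 439 − 37 = 402
translate([377, 375, 402]) cube([1702, 319, 37]);
translate([377, 375, 0]) cube([72, 72, 402]);
translate([377, 622, 0]) cube([72, 72, 402]);
translate([2007, 375, 0]) cube([72, 72, 402]);
translate([2007, 622, 0]) cube([72, 72, 402]);


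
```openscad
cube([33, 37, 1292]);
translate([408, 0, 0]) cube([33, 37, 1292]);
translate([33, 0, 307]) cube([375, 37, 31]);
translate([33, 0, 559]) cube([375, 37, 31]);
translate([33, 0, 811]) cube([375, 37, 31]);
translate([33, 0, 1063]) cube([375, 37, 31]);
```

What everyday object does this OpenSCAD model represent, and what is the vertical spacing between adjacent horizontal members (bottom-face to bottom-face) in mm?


A ladder. The rung spacing is 252 mm.

Two tall 33×37 posts with 4 short bars between them — a ladder. Adjacent rungs sit at z = 307 and z = 559, so the spacing is 559 − 307 = 252 mm.


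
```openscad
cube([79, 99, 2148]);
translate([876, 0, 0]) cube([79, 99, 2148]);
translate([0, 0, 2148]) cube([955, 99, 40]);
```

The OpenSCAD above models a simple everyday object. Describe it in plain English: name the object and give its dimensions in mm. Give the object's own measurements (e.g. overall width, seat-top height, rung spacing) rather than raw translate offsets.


A door frame. The clear opening is 797 mm wide and 2148 mm high. Two 79 mm wide jambs, 99 mm deep, stand either side of the opening from the floor to the top of the opening. A 40 mm thick head sits across the top of both jambs, spanning the full outside width of the frame.


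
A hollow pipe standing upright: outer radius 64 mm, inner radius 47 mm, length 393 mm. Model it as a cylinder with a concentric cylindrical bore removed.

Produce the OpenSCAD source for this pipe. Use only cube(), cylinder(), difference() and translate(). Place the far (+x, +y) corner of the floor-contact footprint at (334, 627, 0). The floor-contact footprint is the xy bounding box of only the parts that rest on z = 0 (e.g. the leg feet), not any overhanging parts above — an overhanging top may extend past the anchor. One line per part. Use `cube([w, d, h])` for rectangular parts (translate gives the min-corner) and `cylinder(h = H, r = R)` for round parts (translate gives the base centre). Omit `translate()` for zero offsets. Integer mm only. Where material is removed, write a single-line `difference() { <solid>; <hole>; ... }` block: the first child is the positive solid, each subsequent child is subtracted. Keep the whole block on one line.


difference() { translate([270, 563, 0]) cylinder(h = 393, r = 64); translate([270, 563, 0]) cylinder(h = 393, r = 47); }


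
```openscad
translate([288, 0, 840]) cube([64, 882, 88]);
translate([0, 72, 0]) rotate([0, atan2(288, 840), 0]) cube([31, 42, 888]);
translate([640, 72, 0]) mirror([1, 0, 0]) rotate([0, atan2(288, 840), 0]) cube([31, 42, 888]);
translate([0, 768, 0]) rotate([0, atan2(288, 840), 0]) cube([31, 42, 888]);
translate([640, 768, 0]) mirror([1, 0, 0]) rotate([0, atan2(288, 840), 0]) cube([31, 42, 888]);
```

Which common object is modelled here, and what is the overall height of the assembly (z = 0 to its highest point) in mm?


A sawhorse. The overall height is 928 mm.

A beam across two mirrored pairs of raked legs — a sawhorse. The beam's underside is at z = 840 (matching the legs' vertical rise in atan2(288, 840)) and the beam is 88 mm tall, so its top is at 840 + 88 = 928 mm. The raked legs top out at the beam's underside, so that is the highest point.


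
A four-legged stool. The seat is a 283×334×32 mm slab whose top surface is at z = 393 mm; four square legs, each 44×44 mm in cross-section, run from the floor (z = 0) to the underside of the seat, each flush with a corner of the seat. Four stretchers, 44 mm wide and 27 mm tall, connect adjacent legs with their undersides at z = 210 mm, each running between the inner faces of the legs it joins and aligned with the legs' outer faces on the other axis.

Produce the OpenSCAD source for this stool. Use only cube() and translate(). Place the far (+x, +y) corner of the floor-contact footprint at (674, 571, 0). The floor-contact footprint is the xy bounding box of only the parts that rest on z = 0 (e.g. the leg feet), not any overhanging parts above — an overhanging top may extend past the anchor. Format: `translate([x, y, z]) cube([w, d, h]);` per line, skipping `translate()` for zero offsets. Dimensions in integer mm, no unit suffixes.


translate([391, 237, 361]) cube([283, 334, 32]);
translate([391, 237, 0]) cube([44, 44, 361]);
translate([630, 237, 0]) cube([44, 44, 361]);
translate([391, 527, 0]) cube([44, 44, 361]);
translate([630, 527, 0]) cube([44, 44, 361]);
translate([435, 237, 210]) cube([195, 44, 27]);
translate([435, 527, 210]) cube([195, 44, 27]);
translate([391, 281, 210]) cube([44, 246, 27]);
translate([630, 281, 210]) cube([44, 246, 27]);


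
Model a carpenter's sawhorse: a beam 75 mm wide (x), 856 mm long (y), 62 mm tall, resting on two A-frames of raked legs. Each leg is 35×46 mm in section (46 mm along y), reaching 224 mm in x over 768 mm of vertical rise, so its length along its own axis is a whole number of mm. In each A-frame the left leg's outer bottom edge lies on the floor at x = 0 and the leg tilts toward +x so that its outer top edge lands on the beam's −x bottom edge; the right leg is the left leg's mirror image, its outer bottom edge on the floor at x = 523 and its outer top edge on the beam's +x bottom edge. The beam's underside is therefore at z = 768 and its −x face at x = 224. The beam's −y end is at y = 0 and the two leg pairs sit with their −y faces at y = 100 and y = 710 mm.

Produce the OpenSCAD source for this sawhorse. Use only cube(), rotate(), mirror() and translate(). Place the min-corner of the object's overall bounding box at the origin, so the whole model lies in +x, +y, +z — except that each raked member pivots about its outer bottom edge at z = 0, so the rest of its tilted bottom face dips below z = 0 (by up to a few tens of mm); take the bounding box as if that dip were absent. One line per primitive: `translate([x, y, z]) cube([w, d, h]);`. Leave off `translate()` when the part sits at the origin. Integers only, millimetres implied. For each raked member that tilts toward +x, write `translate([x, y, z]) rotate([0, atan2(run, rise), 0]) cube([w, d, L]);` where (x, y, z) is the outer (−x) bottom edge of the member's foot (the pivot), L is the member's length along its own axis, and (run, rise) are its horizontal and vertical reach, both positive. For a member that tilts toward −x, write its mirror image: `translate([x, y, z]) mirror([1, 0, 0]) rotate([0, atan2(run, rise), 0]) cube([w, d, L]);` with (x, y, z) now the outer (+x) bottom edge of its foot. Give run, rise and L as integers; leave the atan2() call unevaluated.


translate([224, 0, 768]) cube([75, 856, 62]);
translate([0, 100, 0]) rotate([0, atan2(224, 768), 0]) cube([35, 46, 800]);
translate([523, 100, 0]) mirror([1, 0, 0]) rotate([0, atan2(224, 768), 0]) cube([35, 46, 800]);
translate([0, 710, 0]) rotate([0, atan2(224, 768), 0]) cube([35, 46, 800]);
translate([523, 710, 0]) mirror([1, 0, 0]) rotate([0, atan2(224, 768), 0]) cube([35, 46, 800]);


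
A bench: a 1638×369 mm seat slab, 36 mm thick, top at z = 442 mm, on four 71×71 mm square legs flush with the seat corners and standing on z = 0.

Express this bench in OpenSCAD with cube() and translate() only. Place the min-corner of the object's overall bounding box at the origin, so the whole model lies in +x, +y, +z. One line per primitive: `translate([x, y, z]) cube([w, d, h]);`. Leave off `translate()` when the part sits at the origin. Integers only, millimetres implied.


// leg_h = 442 − 36 = 406
translate([0, 0, 406]) cube([1638, 369, 36]);
cube([71, 71, 406]);
translate([0, 298, 0]) cube([71, 71, 406]);
translate([1567, 0, 0]) cube([71, 71, 406]);
translate([1567, 298, 0]) cube([71, 71, 406]);


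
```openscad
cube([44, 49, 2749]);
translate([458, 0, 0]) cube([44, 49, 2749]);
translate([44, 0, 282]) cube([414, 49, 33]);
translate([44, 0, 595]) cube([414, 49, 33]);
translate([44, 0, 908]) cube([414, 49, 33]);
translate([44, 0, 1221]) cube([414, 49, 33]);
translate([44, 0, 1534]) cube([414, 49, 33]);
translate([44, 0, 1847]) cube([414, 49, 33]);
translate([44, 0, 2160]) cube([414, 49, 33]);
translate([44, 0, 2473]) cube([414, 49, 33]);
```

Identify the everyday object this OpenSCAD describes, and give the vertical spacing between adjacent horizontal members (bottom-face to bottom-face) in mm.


A ladder. The rung spacing is 313 mm.

Two tall 44×49 posts with 8 short bars between them — a ladder. Adjacent rungs sit at z = 282 and z = 595, so the spacing is 595 − 282 = 313 mm.


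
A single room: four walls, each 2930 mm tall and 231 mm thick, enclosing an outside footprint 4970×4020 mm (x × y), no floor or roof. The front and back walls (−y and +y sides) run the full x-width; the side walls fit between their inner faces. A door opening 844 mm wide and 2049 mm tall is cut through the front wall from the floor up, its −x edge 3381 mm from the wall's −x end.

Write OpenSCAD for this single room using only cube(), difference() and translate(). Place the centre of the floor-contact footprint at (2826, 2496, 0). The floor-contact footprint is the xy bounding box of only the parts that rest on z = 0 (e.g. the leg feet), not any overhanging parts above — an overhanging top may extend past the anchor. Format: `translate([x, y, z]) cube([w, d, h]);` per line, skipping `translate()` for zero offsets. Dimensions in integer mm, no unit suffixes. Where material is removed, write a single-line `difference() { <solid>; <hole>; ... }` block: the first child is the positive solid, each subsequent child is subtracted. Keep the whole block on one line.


difference() { translate([341, 486, 0]) cube([4970, 231, 2930]); translate([3722, 486, 0]) cube([844, 231, 2049]); }
translate([341, 4275, 0]) cube([4970, 231, 2930]);
translate([341, 717, 0]) cube([231, 3558, 2930]);
translate([5080, 717, 0]) cube([231, 3558, 2930]);


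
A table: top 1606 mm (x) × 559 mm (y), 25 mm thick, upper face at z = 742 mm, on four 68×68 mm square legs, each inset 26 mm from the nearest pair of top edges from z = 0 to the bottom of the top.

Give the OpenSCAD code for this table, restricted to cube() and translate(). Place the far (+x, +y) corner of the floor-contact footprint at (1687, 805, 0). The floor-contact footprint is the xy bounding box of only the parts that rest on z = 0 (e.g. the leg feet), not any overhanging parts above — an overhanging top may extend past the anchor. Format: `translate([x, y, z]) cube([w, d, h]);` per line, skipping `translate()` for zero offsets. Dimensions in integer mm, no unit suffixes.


// leg_h = 742 - 25 = 717
translate([107, 272, 717]) cube([1606, 559, 25]);
translate([133, 298, 0]) cube([68, 68, 717]);
translate([1619, 298, 0]) cube([68, 68, 717]);
translate([133, 737, 0]) cube([68, 68, 717]);
translate([1619, 737, 0]) cube([68, 68, 717]);


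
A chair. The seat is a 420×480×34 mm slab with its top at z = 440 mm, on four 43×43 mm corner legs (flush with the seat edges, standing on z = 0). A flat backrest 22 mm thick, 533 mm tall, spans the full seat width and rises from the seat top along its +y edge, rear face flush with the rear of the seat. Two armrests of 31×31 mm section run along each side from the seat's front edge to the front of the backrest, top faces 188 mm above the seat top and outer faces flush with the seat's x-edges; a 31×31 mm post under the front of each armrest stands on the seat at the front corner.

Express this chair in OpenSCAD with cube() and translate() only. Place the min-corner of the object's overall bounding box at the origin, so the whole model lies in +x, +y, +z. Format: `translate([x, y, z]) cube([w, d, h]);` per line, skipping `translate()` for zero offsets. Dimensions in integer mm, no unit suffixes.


translate([0, 0, 406]) cube([420, 480, 34]);
cube([43, 43, 406]);
translate([377, 0, 0]) cube([43, 43, 406]);
translate([0, 437, 0]) cube([43, 43, 406]);
translate([377, 437, 0]) cube([43, 43, 406]);
translate([0, 458, 440]) cube([420, 22, 533]);
translate([0, 0, 597]) cube([31, 458, 31]);
translate([389, 0, 597]) cube([31, 458, 31]);
translate([0, 0, 440]) cube([31, 31, 157]);
translate([389, 0, 440]) cube([31, 31, 157]);


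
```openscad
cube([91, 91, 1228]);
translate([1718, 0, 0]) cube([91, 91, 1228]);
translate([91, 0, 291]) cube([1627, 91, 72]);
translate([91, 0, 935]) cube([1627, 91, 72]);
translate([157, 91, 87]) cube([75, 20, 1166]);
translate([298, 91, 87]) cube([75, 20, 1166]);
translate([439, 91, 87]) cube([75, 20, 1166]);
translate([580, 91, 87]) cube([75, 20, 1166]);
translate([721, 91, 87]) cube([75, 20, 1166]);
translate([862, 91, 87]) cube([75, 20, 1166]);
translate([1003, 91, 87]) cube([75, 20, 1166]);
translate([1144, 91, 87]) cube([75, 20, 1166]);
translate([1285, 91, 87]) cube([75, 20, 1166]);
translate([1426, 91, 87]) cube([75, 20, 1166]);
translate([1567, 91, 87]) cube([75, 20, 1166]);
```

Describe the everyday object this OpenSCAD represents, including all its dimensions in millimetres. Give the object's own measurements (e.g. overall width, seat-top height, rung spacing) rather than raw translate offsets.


A fence section. Two 91×91 mm posts, 1228 mm tall, stand on the floor with a clear span of 1627 mm between their inner faces. Two horizontal rails of 91×72 mm section span the gap between the posts with their undersides at z = 291 mm and z = 935 mm, flush with the posts' −y face. 11 pickets, each 75 mm wide, 20 mm thick and 1166 mm tall, are fixed to the +y face of the rails with their bottoms at z = 87 mm, spaced across the span with a 66 mm gap after the −x post and between neighbouring pickets, with 76 mm left before the +x post.


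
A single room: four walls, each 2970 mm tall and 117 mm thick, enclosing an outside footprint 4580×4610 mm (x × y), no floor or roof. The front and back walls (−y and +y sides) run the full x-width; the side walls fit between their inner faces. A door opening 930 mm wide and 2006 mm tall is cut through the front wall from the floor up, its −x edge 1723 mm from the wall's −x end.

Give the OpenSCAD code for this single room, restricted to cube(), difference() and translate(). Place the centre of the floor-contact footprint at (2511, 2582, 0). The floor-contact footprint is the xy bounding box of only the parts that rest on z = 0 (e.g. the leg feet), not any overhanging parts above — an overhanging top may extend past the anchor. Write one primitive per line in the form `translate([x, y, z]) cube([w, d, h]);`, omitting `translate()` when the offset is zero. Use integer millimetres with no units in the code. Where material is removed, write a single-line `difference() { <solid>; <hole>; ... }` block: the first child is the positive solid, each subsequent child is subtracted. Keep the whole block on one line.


difference() { translate([221, 277, 0]) cube([4580, 117, 2970]); translate([1944, 277, 0]) cube([930, 117, 2006]); }
translate([221, 4770, 0]) cube([4580, 117, 2970]);
translate([221, 394, 0]) cube([117, 4376, 2970]);
translate([4684, 394, 0]) cube([117, 4376, 2970]);


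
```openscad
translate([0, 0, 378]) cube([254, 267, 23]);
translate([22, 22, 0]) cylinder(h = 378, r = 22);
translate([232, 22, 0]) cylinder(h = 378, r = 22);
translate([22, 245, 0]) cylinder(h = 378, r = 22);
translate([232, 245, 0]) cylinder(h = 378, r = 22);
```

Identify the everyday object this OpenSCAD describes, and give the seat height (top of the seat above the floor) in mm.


A stool. The seat height is 401 mm.

A 254×267×23 slab at z = 378 on four corner cylinders — a stool. The seat top is 378 + 23 = 401 mm.


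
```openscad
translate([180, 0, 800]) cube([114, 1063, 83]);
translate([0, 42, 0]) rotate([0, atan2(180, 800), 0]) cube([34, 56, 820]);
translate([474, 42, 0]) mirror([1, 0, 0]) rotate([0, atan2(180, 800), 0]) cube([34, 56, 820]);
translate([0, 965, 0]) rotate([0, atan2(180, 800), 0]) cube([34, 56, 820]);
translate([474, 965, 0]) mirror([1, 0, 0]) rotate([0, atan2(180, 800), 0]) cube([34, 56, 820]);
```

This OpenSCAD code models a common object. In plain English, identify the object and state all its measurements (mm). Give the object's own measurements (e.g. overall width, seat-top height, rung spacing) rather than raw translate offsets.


A sawhorse. A 114×1063×83 mm beam (x, y, z) sits on two A-frame leg pairs. Each pair is two raked legs of 34×56 mm section (56 mm along y) splaying symmetrically in x. Each leg rises 800 mm vertically over 180 mm of horizontal reach and is 820 mm long along its own axis. Every leg's outer bottom edge rests on the floor and its outer top edge meets a bottom edge of the beam — the left legs (tilting toward +x) meet the beam's −x bottom edge, the right legs (their mirror images, tilting toward −x) meet its +x bottom edge — so the leg tops tuck under the beam, the beam's underside is 800 mm above the floor, and the feet are 474 mm apart outside-to-outside with the beam centred between them. The two leg pairs are set in 42 mm from either end of the beam.


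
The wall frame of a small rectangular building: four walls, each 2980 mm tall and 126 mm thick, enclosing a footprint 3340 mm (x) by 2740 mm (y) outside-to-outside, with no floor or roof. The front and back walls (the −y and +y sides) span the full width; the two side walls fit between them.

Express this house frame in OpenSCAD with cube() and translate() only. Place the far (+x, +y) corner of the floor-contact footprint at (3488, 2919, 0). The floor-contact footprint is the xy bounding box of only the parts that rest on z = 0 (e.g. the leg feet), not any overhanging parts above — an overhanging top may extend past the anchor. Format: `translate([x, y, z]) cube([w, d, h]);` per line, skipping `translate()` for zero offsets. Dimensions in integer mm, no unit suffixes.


translate([148, 179, 0]) cube([3340, 126, 2980]);
translate([148, 2793, 0]) cube([3340, 126, 2980]);
translate([148, 305, 0]) cube([126, 2488, 2980]);
translate([3362, 305, 0]) cube([126, 2488, 2980]);


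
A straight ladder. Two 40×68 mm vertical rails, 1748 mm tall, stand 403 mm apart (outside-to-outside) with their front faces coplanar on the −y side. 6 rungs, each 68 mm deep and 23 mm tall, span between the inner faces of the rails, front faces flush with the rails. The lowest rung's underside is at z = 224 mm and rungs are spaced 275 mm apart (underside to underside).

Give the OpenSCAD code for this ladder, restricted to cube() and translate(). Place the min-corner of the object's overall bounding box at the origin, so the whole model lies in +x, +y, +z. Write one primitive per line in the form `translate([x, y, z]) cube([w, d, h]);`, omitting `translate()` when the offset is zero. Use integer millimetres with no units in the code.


cube([40, 68, 1748]);
translate([363, 0, 0]) cube([40, 68, 1748]);
translate([40, 0, 224]) cube([323, 68, 23]);
translate([40, 0, 499]) cube([323, 68, 23]);
translate([40, 0, 774]) cube([323, 68, 23]);
translate([40, 0, 1049]) cube([323, 68, 23]);
translate([40, 0, 1324]) cube([323, 68, 23]);
translate([40, 0, 1599]) cube([323, 68, 23]);


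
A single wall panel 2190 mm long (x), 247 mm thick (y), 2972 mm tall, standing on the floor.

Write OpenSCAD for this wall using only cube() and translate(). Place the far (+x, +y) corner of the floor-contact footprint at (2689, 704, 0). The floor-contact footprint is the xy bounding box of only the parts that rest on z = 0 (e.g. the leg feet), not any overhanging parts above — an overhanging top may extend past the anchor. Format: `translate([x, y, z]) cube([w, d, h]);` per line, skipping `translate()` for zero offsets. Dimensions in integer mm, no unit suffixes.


translate([499, 457, 0]) cube([2190, 247, 2972]);


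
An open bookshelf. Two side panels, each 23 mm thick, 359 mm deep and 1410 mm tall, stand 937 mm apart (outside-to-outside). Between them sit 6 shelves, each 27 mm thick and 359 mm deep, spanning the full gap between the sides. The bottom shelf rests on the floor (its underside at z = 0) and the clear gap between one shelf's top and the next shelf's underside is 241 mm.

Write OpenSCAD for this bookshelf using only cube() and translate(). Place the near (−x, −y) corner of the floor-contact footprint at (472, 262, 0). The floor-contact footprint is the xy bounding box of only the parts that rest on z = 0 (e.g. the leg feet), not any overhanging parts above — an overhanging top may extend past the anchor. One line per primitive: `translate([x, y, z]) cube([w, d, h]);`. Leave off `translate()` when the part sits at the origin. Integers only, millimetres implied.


translate([472, 262, 0]) cube([23, 359, 1410]);
translate([1386, 262, 0]) cube([23, 359, 1410]);
translate([495, 262, 0]) cube([891, 359, 27]);
translate([495, 262, 268]) cube([891, 359, 27]);
translate([495, 262, 536]) cube([891, 359, 27]);
translate([495, 262, 804]) cube([891, 359, 27]);
translate([495, 262, 1072]) cube([891, 359, 27]);
translate([495, 262, 1340]) cube([891, 359, 27]);


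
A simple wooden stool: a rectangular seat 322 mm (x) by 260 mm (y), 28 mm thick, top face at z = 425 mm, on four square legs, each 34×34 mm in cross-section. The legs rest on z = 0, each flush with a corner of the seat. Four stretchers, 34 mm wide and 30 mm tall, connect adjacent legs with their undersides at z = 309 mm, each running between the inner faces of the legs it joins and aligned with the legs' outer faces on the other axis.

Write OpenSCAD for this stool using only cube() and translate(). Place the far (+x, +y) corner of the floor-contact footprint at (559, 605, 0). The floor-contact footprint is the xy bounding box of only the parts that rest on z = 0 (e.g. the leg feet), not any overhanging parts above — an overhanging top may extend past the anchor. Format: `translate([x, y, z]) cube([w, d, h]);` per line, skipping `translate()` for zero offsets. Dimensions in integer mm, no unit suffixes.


// leg_h = 425 - 28 = 397
// stretcher span = 322 - 2*34 = 254
translate([237, 345, 397]) cube([322, 260, 28]);
translate([237, 345, 0]) cube([34, 34, 397]);
translate([525, 345, 0]) cube([34, 34, 397]);
translate([237, 571, 0]) cube([34, 34, 397]);
translate([525, 571, 0]) cube([34, 34, 397]);
translate([271, 345, 309]) cube([254, 34, 30]);
translate([271, 571, 309]) cube([254, 34, 30]);
translate([237, 379, 309]) cube([34, 192, 30]);
translate([525, 379, 309]) cube([34, 192, 30]);
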